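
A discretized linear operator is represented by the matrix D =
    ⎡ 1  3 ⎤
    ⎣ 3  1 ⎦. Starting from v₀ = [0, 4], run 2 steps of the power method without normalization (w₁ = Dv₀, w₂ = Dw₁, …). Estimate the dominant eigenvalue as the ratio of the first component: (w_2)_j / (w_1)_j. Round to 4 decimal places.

2.0000

w1 = Dv₀ = (12, 4)
w2 = Dw1 = (24, 40)
Ratio at component: 24 / 12 = 2.0000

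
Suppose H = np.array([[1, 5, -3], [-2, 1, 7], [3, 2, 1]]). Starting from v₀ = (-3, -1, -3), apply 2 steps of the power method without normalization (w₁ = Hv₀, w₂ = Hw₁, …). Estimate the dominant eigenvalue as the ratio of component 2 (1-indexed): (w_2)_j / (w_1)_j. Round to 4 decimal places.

w1 = Hv₀ = (1·(-3) + 5·(-1) + (-3)·(-3); (-2)·(-3) + 1·(-1) + 7·(-3); 3·(-3) + 2·(-1) + 1·(-3)) = (1, -16, -14)
w2 = Hw1 = (1·1 + 5·(-16) + (-3)·(-14); (-2)·1 + 1·(-16) + 7·(-14); 3·1 + 2·(-16) + 1·(-14)) = (-37, -116, -43)
Ratio at component: -116 / -16 = 7.2500

7.2500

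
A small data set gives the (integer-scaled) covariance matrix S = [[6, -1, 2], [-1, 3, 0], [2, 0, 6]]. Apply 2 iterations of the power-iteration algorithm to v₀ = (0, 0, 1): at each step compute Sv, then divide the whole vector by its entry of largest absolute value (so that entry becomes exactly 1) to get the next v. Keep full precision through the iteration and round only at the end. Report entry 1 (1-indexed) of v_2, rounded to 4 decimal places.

Sv0 = (2.00000, 0.00000, 6.00000); divide by 6.00000 → v1 = (0.33333, 0.00000, 1.00000)
Sv1 = (4.00000, -0.33333, 6.66667); divide by 6.66667 → v2 = (0.60000, -0.05000, 1.00000)
Requested entry of v2: 24/40 = 0.6000

0.6000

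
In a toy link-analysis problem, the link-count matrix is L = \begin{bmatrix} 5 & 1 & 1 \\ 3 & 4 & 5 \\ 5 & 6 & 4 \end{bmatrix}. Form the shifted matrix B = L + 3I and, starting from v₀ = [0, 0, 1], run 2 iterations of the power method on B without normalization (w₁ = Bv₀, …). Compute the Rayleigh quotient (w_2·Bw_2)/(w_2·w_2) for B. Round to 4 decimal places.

B = L + 3I has rows (8, 1, 1); (3, 7, 5); (5, 6, 7)
w1 = Bv₀ = (1, 5, 7)
w2 = Bw1 = (20, 73, 84)
Bw2 = (317, 991, 1126)
w2·Bw2 = 173267; w2·w2 = 12785; μ ≈ 173267/12785 = 13.5524

13.5524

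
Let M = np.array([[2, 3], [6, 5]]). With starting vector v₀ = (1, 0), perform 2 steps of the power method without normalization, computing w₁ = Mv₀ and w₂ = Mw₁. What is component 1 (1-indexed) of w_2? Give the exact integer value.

22

w1 = Mv₀ = (2·1 + 3·0; 6·1 + 5·0) = (2, 6)
w2 = Mw1 = (2·2 + 3·6; 6·2 + 5·6) = (22, 42)
The requested component of w2 is 22.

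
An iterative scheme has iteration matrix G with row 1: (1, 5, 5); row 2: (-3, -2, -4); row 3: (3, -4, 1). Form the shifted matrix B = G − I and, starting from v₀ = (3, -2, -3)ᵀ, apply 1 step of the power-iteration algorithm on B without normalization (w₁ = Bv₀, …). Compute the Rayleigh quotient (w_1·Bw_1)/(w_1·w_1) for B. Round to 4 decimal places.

B = G − I has rows (0, 5, 5); (-3, -3, -4); (3, -4, 0)
w1 = Bv₀ = (0·3 + 5·(-2) + 5·(-3); (-3)·3 + (-3)·(-2) + (-4)·(-3); 3·3 + (-4)·(-2) + 0·(-3)) = (-25, 9, 17)
Bw1 = (130, -20, -111)
w1·Bw1 = -5317; w1·w1 = 995; μ ≈ -5317/995 = -5.3437

-5.3437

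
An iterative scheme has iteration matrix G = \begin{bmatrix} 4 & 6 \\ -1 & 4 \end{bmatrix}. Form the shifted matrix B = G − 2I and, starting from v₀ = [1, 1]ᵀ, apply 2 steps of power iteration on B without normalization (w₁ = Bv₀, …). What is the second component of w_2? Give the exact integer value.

-6

B = G − 2I has rows (2, 6); (-1, 2)
w1 = Bv₀ = (2·1 + 6·1; (-1)·1 + 2·1) = (8, 1)
w2 = Bw1 = (2·8 + 6·1; (-1)·8 + 2·1) = (22, -6)
Requested component of w2: -6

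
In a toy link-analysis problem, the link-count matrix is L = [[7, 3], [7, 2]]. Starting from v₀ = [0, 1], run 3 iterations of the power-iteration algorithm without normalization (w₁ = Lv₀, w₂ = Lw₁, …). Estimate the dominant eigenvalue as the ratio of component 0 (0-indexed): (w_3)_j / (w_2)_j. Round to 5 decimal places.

9.77778

w1 = Lv₀ = (7·0 + 3·1; 7·0 + 2·1) = (3, 2)
w2 = Lw1 = (7·3 + 3·2; 7·3 + 2·2) = (27, 25)
w3 = Lw2 = (264, 239)
Ratio at component: 264 / 27 = 9.77778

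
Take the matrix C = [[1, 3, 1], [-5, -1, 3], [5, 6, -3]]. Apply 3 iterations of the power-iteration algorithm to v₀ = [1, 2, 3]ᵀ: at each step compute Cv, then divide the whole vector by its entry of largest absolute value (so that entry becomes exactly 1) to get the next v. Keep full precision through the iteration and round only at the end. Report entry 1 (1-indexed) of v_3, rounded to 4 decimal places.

0.1358

Cv0 = (10.00000, 2.00000, 8.00000); divide by 10.00000 → v1 = (1.00000, 0.20000, 0.80000)
Cv1 = (2.40000, -2.80000, 3.80000); divide by 3.80000 → v2 = (0.63158, -0.73684, 1.00000)
Cv2 = (-0.57895, 0.57895, -4.26316); divide by -4.26316 → v3 = (0.13580, -0.13580, 1.00000)
Requested entry of v3: -22/-162 = 0.1358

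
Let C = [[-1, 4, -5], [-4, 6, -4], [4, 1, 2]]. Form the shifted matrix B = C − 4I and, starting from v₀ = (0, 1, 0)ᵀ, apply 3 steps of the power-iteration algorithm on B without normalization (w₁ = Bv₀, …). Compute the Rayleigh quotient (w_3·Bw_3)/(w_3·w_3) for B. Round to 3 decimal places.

-3.348

B = C − 4I has rows (-5, 4, -5); (-4, 2, -4); (4, 1, -2)
w1 = Bv₀ = (4, 2, 1)
w2 = Bw1 = (-17, -16, 16)
w3 = Bw2 = (-59, -28, -116)
Bw3 = (763, 644, -32)
w3·Bw3 = -59337; w3·w3 = 17721; μ ≈ -59337/17721 = -3.348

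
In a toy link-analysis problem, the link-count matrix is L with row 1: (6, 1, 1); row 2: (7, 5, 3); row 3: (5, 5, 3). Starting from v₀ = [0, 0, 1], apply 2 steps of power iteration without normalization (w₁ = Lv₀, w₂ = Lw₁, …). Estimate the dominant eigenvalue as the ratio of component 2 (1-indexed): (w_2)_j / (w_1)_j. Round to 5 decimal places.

w1 = Lv₀ = (6·0 + 1·0 + 1·1; 7·0 + 5·0 + 3·1; 5·0 + 5·0 + 3·1) = (1, 3, 3)
w2 = Lw1 = (6·1 + 1·3 + 1·3; 7·1 + 5·3 + 3·3; 5·1 + 5·3 + 3·3) = (12, 31, 29)
Ratio at component: 31 / 3 = 10.33333

10.33333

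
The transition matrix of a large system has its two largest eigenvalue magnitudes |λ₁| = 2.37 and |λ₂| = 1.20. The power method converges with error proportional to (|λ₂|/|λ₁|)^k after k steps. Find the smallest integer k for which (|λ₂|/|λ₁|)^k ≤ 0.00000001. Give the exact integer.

28

|λ₂/λ₁| = 1.20/2.37 = 0.50633
Need k ≥ ln(0.00000001) / ln(0.50633) = -18.4207 / -0.6806 ≈ 27.067
Smallest integer k satisfying the bound: 28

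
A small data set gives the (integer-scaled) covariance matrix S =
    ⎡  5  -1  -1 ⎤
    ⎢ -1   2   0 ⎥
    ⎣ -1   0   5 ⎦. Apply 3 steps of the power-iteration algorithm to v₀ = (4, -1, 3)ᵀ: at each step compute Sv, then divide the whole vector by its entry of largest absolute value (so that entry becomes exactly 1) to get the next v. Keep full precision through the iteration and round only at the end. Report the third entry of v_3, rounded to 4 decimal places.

0.2392

Sv0 = (18.00000, -6.00000, 11.00000); divide by 18.00000 → v1 = (1.00000, -0.33333, 0.61111)
Sv1 = (4.72222, -1.66667, 2.05556); divide by 4.72222 → v2 = (1.00000, -0.35294, 0.43529)
Sv2 = (4.91765, -1.70588, 1.17647); divide by 4.91765 → v3 = (1.00000, -0.34689, 0.23923)
Requested entry of v3: 100/418 = 0.2392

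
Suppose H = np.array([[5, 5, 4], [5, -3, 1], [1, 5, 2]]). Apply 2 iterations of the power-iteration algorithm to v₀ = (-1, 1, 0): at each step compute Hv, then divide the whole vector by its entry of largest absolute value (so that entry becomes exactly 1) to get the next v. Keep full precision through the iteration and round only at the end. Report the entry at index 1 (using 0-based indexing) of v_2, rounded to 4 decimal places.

Hv0 = (0.00000, -8.00000, 4.00000); divide by -8.00000 → v1 = (0.00000, 1.00000, -0.50000)
Hv1 = (3.00000, -3.50000, 4.00000); divide by 4.00000 → v2 = (0.75000, -0.87500, 1.00000)
Requested entry of v2: 28/-32 = -0.8750

-0.8750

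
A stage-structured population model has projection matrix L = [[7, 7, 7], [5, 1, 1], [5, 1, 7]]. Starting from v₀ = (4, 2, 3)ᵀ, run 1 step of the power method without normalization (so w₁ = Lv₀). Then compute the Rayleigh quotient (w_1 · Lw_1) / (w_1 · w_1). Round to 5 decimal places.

w1 = Lv₀ = (63, 25, 43)
Lw1 = (917, 383, 641)
w1·Lw1 = 63·917 + 25·383 + 43·641 = 94909; w1·w1 = 63·63 + 25·25 + 43·43 = 6443
λ ≈ 94909/6443 = 14.73056

λ ≈ 14.73056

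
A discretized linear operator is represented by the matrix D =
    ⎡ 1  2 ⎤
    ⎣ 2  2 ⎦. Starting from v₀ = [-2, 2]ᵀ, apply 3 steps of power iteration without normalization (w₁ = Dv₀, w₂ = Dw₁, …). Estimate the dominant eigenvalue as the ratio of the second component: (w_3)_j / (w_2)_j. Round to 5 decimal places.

w1 = Dv₀ = (1·(-2) + 2·2; 2·(-2) + 2·2) = (2, 0)
w2 = Dw1 = (1·2 + 2·0; 2·2 + 2·0) = (2, 4)
w3 = Dw2 = (10, 12)
Ratio at component: 12 / 4 = 3.00000

3.00000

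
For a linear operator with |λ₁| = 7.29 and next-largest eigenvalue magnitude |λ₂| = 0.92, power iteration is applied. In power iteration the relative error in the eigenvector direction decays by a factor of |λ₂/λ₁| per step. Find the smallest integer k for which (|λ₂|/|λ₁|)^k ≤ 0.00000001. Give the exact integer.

|λ₂/λ₁| = 0.92/7.29 = 0.12620
Need k ≥ ln(0.00000001) / ln(0.12620) = -18.4207 / -2.0699 ≈ 8.899
Smallest integer k satisfying the bound: 9

9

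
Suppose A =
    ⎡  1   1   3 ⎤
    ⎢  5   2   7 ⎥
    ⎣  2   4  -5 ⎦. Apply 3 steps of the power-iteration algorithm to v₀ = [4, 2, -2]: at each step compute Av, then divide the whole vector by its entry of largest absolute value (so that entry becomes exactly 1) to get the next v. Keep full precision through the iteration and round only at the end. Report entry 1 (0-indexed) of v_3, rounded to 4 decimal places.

Av0 = (0.00000, 10.00000, 26.00000); divide by 26.00000 → v1 = (0.00000, 0.38462, 1.00000)
Av1 = (3.38462, 7.76923, -3.46154); divide by 7.76923 → v2 = (0.43564, 1.00000, -0.44554)
Av2 = (0.09901, 1.05941, 7.09901); divide by 7.09901 → v3 = (0.01395, 0.14923, 1.00000)
Requested entry of v3: 214/1434 = 0.1492

0.1492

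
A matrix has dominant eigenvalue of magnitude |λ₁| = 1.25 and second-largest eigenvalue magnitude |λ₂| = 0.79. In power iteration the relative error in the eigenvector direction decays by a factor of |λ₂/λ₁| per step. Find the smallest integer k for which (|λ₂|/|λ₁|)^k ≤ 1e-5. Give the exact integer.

|λ₂/λ₁| = 0.79/1.25 = 0.63200
Need k ≥ ln(1e-5) / ln(0.63200) = -11.5129 / -0.4589 ≈ 25.090
Smallest integer k satisfying the bound: 26

26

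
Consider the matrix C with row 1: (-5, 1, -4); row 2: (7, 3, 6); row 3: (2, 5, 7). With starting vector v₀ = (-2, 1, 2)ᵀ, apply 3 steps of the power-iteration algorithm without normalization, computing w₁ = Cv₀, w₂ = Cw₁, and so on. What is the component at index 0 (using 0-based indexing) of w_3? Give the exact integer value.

20

w1 = Cv₀ = (3, 1, 15)
w2 = Cw1 = (-74, 114, 116)
w3 = Cw2 = (20, 520, 1234)
The requested component of w3 is 20.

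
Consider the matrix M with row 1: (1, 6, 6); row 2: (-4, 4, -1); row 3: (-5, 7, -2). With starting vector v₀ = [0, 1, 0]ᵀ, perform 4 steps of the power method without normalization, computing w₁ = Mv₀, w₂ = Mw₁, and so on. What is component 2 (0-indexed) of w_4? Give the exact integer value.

-888

w1 = Mv₀ = (6, 4, 7)
w2 = Mw1 = (72, -15, -16)
w3 = Mw2 = (-114, -332, -433)
w4 = Mw3 = (-4704, -439, -888)
The requested component of w4 is -888.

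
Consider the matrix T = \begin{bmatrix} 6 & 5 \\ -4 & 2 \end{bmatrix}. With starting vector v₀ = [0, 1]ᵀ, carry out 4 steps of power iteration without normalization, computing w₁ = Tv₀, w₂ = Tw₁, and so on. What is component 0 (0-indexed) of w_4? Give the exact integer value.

0

w1 = Tv₀ = (5, 2)
w2 = Tw1 = (40, -16)
w3 = Tw2 = (160, -192)
w4 = Tw3 = (0, -1024)
The requested component of w4 is 0.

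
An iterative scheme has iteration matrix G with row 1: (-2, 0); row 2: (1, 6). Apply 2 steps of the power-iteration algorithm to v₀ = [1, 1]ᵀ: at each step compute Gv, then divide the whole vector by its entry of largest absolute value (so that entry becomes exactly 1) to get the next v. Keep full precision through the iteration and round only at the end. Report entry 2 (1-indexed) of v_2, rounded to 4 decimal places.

1.0000

Gv0 = (-2.00000, 7.00000); divide by 7.00000 → v1 = (-0.28571, 1.00000)
Gv1 = (0.57143, 5.71429); divide by 5.71429 → v2 = (0.10000, 1.00000)
Requested entry of v2: 40/40 = 1.0000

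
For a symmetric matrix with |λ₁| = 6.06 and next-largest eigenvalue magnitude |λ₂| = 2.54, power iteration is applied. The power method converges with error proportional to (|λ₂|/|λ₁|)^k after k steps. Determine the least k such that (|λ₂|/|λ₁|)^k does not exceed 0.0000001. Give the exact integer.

|λ₂/λ₁| = 2.54/6.06 = 0.41914
Need k ≥ ln(0.0000001) / ln(0.41914) = -16.1181 / -0.8695 ≈ 18.536
Smallest integer k satisfying the bound: 19

19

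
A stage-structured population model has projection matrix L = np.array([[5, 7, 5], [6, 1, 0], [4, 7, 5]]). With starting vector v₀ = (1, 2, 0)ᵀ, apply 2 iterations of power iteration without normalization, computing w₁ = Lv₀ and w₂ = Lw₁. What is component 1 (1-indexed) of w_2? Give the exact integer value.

w1 = Lv₀ = (19, 8, 18)
w2 = Lw1 = (241, 122, 222)
The requested component of w2 is 241.

241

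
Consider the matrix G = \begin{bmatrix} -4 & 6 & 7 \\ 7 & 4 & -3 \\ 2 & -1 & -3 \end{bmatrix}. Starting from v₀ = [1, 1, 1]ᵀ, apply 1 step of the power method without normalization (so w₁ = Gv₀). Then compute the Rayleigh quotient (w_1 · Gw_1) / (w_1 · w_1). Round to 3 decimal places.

w1 = Gv₀ = ((-4)·1 + 6·1 + 7·1; 7·1 + 4·1 + (-3)·1; 2·1 + (-1)·1 + (-3)·1) = (9, 8, -2)
Gw1 = (-2, 101, 16)
w1·Gw1 = 9·(-2) + 8·101 + (-2)·16 = 758; w1·w1 = 9·9 + 8·8 + (-2)·(-2) = 149
λ ≈ 758/149 = 5.087

5.087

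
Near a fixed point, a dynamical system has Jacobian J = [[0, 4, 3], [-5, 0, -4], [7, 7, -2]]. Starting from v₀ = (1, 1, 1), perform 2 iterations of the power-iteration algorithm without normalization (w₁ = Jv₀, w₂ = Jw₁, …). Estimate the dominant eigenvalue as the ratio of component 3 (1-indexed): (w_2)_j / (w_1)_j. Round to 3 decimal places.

w1 = Jv₀ = (0·1 + 4·1 + 3·1; (-5)·1 + 0·1 + (-4)·1; 7·1 + 7·1 + (-2)·1) = (7, -9, 12)
w2 = Jw1 = (0·7 + 4·(-9) + 3·12; (-5)·7 + 0·(-9) + (-4)·12; 7·7 + 7·(-9) + (-2)·12) = (0, -83, -38)
Ratio at component: -38 / 12 = -3.167

-3.167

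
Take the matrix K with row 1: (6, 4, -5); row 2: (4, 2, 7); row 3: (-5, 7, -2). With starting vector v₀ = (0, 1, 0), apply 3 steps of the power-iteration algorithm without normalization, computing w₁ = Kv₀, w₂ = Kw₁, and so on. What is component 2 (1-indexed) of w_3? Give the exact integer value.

-14

w1 = Kv₀ = (4, 2, 7)
w2 = Kw1 = (-3, 69, -20)
w3 = Kw2 = (358, -14, 538)
The requested component of w3 is -14.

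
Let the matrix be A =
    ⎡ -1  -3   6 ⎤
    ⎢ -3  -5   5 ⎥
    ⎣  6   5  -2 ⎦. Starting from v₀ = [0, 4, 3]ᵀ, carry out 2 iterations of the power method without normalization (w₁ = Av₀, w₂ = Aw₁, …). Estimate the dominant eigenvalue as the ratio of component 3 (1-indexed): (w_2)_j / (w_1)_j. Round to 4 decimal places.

w1 = Av₀ = ((-1)·0 + (-3)·4 + 6·3; (-3)·0 + (-5)·4 + 5·3; 6·0 + 5·4 + (-2)·3) = (6, -5, 14)
w2 = Aw1 = ((-1)·6 + (-3)·(-5) + 6·14; (-3)·6 + (-5)·(-5) + 5·14; 6·6 + 5·(-5) + (-2)·14) = (93, 77, -17)
Ratio at component: -17 / 14 = -1.2143

-1.2143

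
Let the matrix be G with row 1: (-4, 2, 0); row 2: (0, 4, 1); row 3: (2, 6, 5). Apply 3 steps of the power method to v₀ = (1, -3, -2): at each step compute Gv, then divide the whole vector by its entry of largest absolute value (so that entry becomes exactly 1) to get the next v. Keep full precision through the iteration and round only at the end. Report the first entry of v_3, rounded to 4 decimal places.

0.1294

Gv0 = (-10.00000, -14.00000, -26.00000); divide by -26.00000 → v1 = (0.38462, 0.53846, 1.00000)
Gv1 = (-0.46154, 3.15385, 9.00000); divide by 9.00000 → v2 = (-0.05128, 0.35043, 1.00000)
Gv2 = (0.90598, 2.40171, 7.00000); divide by 7.00000 → v3 = (0.12943, 0.34310, 1.00000)
Requested entry of v3: -212/-1638 = 0.1294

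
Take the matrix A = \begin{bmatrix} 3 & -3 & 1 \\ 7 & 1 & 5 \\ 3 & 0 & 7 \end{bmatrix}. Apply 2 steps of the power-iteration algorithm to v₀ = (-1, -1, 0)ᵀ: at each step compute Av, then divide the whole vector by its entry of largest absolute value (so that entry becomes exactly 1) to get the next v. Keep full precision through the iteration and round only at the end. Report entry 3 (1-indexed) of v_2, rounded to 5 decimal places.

Av0 = (0.000000, -8.000000, -3.000000); divide by -8.000000 → v1 = (0.000000, 1.000000, 0.375000)
Av1 = (-2.625000, 2.875000, 2.625000); divide by 2.875000 → v2 = (-0.913043, 1.000000, 0.913043)
Requested entry of v2: -21/-23 = 0.91304

0.91304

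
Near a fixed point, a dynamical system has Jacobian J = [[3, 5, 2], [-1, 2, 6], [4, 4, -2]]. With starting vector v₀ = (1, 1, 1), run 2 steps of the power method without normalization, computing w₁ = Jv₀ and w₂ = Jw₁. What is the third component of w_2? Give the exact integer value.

w1 = Jv₀ = (10, 7, 6)
w2 = Jw1 = (77, 40, 56)
The requested component of w2 is 56.

56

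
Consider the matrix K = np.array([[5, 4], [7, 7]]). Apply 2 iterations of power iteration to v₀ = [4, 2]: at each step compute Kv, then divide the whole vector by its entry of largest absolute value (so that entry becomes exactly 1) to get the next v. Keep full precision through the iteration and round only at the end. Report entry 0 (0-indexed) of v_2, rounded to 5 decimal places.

Kv0 = (28.000000, 42.000000); divide by 42.000000 → v1 = (0.666667, 1.000000)
Kv1 = (7.333333, 11.666667); divide by 11.666667 → v2 = (0.628571, 1.000000)
Requested entry of v2: 308/490 = 0.62857

0.62857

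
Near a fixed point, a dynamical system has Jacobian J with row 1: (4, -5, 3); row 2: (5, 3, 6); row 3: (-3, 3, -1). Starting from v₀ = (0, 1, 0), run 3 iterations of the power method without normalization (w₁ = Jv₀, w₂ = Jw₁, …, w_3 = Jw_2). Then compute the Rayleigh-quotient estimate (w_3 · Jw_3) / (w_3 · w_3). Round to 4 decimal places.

w1 = Jv₀ = (-5, 3, 3)
w2 = Jw1 = (-26, 2, 21)
w3 = Jw2 = (-51, 2, 63)
Jw3 = (-25, 129, 96)
w3·Jw3 = (-51)·(-25) + 2·129 + 63·96 = 7581; w3·w3 = (-51)·(-51) + 2·2 + 63·63 = 6574
λ ≈ 7581/6574 = 1.1532

1.1532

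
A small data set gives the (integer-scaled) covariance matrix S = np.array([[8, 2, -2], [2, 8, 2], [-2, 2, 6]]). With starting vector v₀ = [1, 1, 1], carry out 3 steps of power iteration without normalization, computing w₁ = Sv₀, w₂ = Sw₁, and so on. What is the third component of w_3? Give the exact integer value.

360

w1 = Sv₀ = (8·1 + 2·1 + (-2)·1; 2·1 + 8·1 + 2·1; (-2)·1 + 2·1 + 6·1) = (8, 12, 6)
w2 = Sw1 = (8·8 + 2·12 + (-2)·6; 2·8 + 8·12 + 2·6; (-2)·8 + 2·12 + 6·6) = (76, 124, 44)
w3 = Sw2 = (768, 1232, 360)
The requested component of w3 is 360.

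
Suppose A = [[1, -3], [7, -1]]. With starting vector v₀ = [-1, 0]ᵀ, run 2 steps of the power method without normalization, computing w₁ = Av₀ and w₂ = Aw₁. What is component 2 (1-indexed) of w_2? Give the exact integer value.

0

w1 = Av₀ = (1·(-1) + (-3)·0; 7·(-1) + (-1)·0) = (-1, -7)
w2 = Aw1 = (1·(-1) + (-3)·(-7); 7·(-1) + (-1)·(-7)) = (20, 0)
The requested component of w2 is 0.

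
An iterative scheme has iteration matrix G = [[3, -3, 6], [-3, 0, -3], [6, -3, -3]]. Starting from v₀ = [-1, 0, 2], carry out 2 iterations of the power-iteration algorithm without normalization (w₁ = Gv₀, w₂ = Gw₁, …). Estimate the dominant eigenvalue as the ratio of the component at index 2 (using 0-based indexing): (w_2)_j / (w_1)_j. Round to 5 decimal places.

w1 = Gv₀ = (3·(-1) + (-3)·0 + 6·2; (-3)·(-1) + 0·0 + (-3)·2; 6·(-1) + (-3)·0 + (-3)·2) = (9, -3, -12)
w2 = Gw1 = (3·9 + (-3)·(-3) + 6·(-12); (-3)·9 + 0·(-3) + (-3)·(-12); 6·9 + (-3)·(-3) + (-3)·(-12)) = (-36, 9, 99)
Ratio at component: 99 / -12 = -8.25000

λ ≈ -8.25000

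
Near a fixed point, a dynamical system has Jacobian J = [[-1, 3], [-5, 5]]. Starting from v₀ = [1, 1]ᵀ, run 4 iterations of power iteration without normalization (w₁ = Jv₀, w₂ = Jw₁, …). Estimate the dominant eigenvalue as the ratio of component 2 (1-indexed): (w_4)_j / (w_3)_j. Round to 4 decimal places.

w1 = Jv₀ = ((-1)·1 + 3·1; (-5)·1 + 5·1) = (2, 0)
w2 = Jw1 = ((-1)·2 + 3·0; (-5)·2 + 5·0) = (-2, -10)
w3 = Jw2 = (-28, -40)
w4 = Jw3 = (-92, -60)
Ratio at component: -60 / -40 = 1.5000

1.5000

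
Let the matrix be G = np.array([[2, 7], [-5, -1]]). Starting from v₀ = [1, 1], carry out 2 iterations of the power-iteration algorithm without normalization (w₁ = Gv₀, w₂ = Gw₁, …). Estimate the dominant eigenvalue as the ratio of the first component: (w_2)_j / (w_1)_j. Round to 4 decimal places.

w1 = Gv₀ = (2·1 + 7·1; (-5)·1 + (-1)·1) = (9, -6)
w2 = Gw1 = (2·9 + 7·(-6); (-5)·9 + (-1)·(-6)) = (-24, -39)
Ratio at component: -24 / 9 = -2.6667

-2.6667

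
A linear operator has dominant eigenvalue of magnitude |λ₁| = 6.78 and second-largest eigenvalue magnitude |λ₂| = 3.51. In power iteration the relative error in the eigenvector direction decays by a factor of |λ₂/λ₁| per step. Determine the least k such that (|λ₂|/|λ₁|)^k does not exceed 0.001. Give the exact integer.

11

|λ₂/λ₁| = 3.51/6.78 = 0.51770
Need k ≥ ln(0.001) / ln(0.51770) = -6.9078 / -0.6584 ≈ 10.492
Smallest integer k satisfying the bound: 11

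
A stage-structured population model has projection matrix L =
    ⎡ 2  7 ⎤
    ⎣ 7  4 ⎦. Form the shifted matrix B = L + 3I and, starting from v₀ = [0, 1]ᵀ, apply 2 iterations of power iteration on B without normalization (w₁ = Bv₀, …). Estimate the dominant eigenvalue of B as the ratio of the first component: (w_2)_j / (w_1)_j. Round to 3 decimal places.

B = L + 3I has rows (5, 7); (7, 7)
w1 = Bv₀ = (7, 7)
w2 = Bw1 = (84, 98)
Ratio: 84/7 = 12.000

12.000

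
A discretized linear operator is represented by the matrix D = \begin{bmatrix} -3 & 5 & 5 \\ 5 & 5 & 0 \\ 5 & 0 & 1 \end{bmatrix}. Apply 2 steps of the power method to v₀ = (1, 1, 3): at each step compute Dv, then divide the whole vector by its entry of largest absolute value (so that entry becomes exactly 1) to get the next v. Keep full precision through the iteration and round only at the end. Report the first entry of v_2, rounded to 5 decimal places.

0.28889

Dv0 = (17.000000, 10.000000, 8.000000); divide by 17.000000 → v1 = (1.000000, 0.588235, 0.470588)
Dv1 = (2.294118, 7.941176, 5.470588); divide by 7.941176 → v2 = (0.288889, 1.000000, 0.688889)
Requested entry of v2: 39/135 = 0.28889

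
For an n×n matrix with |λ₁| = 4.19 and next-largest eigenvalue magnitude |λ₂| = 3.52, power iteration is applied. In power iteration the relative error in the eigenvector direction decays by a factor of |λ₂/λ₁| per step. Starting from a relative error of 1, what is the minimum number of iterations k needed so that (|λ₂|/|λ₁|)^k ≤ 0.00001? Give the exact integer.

67

|λ₂/λ₁| = 3.52/4.19 = 0.84010
Need k ≥ ln(0.00001) / ln(0.84010) = -11.5129 / -0.1742 ≈ 66.075
Smallest integer k satisfying the bound: 67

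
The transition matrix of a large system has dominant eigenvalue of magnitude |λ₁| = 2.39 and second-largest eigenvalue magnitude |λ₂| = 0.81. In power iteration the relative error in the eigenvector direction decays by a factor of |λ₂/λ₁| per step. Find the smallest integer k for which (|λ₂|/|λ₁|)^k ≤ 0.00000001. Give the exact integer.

18

|λ₂/λ₁| = 0.81/2.39 = 0.33891
Need k ≥ ln(0.00000001) / ln(0.33891) = -18.4207 / -1.0820 ≈ 17.024
Smallest integer k satisfying the bound: 18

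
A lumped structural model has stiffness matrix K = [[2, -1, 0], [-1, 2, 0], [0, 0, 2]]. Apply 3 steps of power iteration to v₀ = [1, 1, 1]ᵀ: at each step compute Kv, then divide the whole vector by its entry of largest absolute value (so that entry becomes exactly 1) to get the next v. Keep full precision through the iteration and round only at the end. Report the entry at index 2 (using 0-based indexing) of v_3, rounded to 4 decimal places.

1.0000

Kv0 = (1.00000, 1.00000, 2.00000); divide by 2.00000 → v1 = (0.50000, 0.50000, 1.00000)
Kv1 = (0.50000, 0.50000, 2.00000); divide by 2.00000 → v2 = (0.25000, 0.25000, 1.00000)
Kv2 = (0.25000, 0.25000, 2.00000); divide by 2.00000 → v3 = (0.12500, 0.12500, 1.00000)
Requested entry of v3: 8/8 = 1.0000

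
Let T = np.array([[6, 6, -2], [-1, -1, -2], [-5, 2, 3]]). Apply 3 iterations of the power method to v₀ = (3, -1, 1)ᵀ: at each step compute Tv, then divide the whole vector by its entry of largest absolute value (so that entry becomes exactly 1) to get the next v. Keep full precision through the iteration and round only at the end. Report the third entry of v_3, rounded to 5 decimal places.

-0.80447

Tv0 = (10.000000, -4.000000, -14.000000); divide by -14.000000 → v1 = (-0.714286, 0.285714, 1.000000)
Tv1 = (-4.571429, -1.571429, 7.142857); divide by 7.142857 → v2 = (-0.640000, -0.220000, 1.000000)
Tv2 = (-7.160000, -1.140000, 5.760000); divide by -7.160000 → v3 = (1.000000, 0.159218, -0.804469)
Requested entry of v3: -576/716 = -0.80447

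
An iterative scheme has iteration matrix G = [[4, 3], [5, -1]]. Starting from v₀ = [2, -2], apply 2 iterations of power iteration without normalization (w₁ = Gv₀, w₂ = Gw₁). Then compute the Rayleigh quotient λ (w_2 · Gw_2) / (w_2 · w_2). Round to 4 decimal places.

λ ≈ 3.6268

w1 = Gv₀ = (4·2 + 3·(-2); 5·2 + (-1)·(-2)) = (2, 12)
w2 = Gw1 = (4·2 + 3·12; 5·2 + (-1)·12) = (44, -2)
Gw2 = (170, 222)
w2·Gw2 = 44·170 + (-2)·222 = 7036; w2·w2 = 44·44 + (-2)·(-2) = 1940
λ ≈ 7036/1940 = 3.6268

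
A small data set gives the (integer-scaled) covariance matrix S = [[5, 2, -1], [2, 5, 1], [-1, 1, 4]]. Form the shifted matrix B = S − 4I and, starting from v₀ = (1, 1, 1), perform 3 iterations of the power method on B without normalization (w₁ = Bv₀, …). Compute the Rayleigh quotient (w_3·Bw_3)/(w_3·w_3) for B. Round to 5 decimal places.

B = S − 4I has rows (1, 2, -1); (2, 1, 1); (-1, 1, 0)
w1 = Bv₀ = (1·1 + 2·1 + (-1)·1; 2·1 + 1·1 + 1·1; (-1)·1 + 1·1 + 0·1) = (2, 4, 0)
w2 = Bw1 = (1·2 + 2·4 + (-1)·0; 2·2 + 1·4 + 1·0; (-1)·2 + 1·4 + 0·0) = (10, 8, 2)
w3 = Bw2 = (24, 30, -2)
Bw3 = (86, 76, 6)
w3·Bw3 = 4332; w3·w3 = 1480; μ ≈ 4332/1480 = 2.92703

μ ≈ 2.92703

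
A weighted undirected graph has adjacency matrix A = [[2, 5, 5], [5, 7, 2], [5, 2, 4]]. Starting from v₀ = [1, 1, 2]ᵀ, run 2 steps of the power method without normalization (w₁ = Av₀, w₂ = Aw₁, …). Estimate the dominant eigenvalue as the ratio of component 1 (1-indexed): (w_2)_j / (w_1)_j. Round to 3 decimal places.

11.118

w1 = Av₀ = (2·1 + 5·1 + 5·2; 5·1 + 7·1 + 2·2; 5·1 + 2·1 + 4·2) = (17, 16, 15)
w2 = Aw1 = (2·17 + 5·16 + 5·15; 5·17 + 7·16 + 2·15; 5·17 + 2·16 + 4·15) = (189, 227, 177)
Ratio at component: 189 / 17 = 11.118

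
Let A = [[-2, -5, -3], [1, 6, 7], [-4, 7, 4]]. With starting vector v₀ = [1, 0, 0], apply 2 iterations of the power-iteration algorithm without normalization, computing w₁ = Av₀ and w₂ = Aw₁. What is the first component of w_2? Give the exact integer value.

w1 = Av₀ = ((-2)·1 + (-5)·0 + (-3)·0; 1·1 + 6·0 + 7·0; (-4)·1 + 7·0 + 4·0) = (-2, 1, -4)
w2 = Aw1 = ((-2)·(-2) + (-5)·1 + (-3)·(-4); 1·(-2) + 6·1 + 7·(-4); (-4)·(-2) + 7·1 + 4·(-4)) = (11, -24, -1)
The requested component of w2 is 11.

11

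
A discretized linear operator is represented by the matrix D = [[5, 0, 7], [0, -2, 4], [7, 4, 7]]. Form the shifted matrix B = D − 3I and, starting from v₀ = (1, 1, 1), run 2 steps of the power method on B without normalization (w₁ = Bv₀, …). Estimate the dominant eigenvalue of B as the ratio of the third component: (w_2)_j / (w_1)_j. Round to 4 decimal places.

B = D − 3I has rows (2, 0, 7); (0, -5, 4); (7, 4, 4)
w1 = Bv₀ = (2·1 + 0·1 + 7·1; 0·1 + (-5)·1 + 4·1; 7·1 + 4·1 + 4·1) = (9, -1, 15)
w2 = Bw1 = (2·9 + 0·(-1) + 7·15; 0·9 + (-5)·(-1) + 4·15; 7·9 + 4·(-1) + 4·15) = (123, 65, 119)
Ratio: 119/15 = 7.9333

μ ≈ 7.9333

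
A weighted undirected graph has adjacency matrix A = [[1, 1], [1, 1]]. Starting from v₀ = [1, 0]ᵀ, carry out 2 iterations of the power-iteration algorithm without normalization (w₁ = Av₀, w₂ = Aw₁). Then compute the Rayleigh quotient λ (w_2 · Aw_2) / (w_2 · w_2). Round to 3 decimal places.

λ ≈ 2.000

w1 = Av₀ = (1·1 + 1·0; 1·1 + 1·0) = (1, 1)
w2 = Aw1 = (1·1 + 1·1; 1·1 + 1·1) = (2, 2)
Aw2 = (4, 4)
w2·Aw2 = 2·4 + 2·4 = 16; w2·w2 = 2·2 + 2·2 = 8
λ ≈ 16/8 = 2.000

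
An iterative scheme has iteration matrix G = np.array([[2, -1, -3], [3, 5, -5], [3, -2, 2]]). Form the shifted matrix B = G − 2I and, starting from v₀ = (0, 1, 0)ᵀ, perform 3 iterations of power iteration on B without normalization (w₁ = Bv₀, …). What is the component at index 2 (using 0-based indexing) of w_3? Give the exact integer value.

B = G − 2I has rows (0, -1, -3); (3, 3, -5); (3, -2, 0)
w1 = Bv₀ = (0·0 + (-1)·1 + (-3)·0; 3·0 + 3·1 + (-5)·0; 3·0 + (-2)·1 + 0·0) = (-1, 3, -2)
w2 = Bw1 = (0·(-1) + (-1)·3 + (-3)·(-2); 3·(-1) + 3·3 + (-5)·(-2); 3·(-1) + (-2)·3 + 0·(-2)) = (3, 16, -9)
w3 = Bw2 = (11, 102, -23)
Requested component of w3: -23

-23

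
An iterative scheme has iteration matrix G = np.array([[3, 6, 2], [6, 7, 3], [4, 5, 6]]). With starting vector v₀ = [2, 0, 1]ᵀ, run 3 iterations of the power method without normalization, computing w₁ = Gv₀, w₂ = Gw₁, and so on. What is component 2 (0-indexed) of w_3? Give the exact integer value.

w1 = Gv₀ = (8, 15, 14)
w2 = Gw1 = (142, 195, 191)
w3 = Gw2 = (1978, 2790, 2689)
The requested component of w3 is 2689.

2689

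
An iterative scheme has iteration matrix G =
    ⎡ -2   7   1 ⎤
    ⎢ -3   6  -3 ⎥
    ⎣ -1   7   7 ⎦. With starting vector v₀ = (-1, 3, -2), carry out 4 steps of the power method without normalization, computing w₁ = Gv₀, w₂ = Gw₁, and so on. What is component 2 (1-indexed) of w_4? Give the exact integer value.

w1 = Gv₀ = ((-2)·(-1) + 7·3 + 1·(-2); (-3)·(-1) + 6·3 + (-3)·(-2); (-1)·(-1) + 7·3 + 7·(-2)) = (21, 27, 8)
w2 = Gw1 = ((-2)·21 + 7·27 + 1·8; (-3)·21 + 6·27 + (-3)·8; (-1)·21 + 7·27 + 7·8) = (155, 75, 224)
w3 = Gw2 = (439, -687, 1938)
w4 = Gw3 = (-3749, -11253, 8318)
The requested component of w4 is -11253.

-11253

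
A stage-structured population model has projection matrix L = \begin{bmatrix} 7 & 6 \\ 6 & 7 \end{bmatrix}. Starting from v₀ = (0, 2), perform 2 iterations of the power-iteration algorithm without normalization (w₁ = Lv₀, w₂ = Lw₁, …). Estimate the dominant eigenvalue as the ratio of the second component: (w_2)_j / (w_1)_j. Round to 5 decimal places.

w1 = Lv₀ = (7·0 + 6·2; 6·0 + 7·2) = (12, 14)
w2 = Lw1 = (7·12 + 6·14; 6·12 + 7·14) = (168, 170)
Ratio at component: 170 / 14 = 12.14286

λ ≈ 12.14286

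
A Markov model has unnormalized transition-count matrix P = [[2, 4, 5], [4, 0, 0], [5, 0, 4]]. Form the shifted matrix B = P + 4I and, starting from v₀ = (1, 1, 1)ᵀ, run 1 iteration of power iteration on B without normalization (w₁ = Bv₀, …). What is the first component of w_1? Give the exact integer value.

15

B = P + 4I has rows (6, 4, 5); (4, 4, 0); (5, 0, 8)
w1 = Bv₀ = (15, 8, 13)
Requested component of w1: 15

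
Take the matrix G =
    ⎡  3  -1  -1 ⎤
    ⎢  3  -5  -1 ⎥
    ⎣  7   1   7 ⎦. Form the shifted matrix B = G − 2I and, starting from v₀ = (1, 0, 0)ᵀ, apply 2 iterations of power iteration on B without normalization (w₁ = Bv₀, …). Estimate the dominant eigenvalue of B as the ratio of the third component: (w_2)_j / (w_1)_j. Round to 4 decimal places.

B = G − 2I has rows (1, -1, -1); (3, -7, -1); (7, 1, 5)
w1 = Bv₀ = (1, 3, 7)
w2 = Bw1 = (-9, -25, 45)
Ratio: 45/7 = 6.4286

6.4286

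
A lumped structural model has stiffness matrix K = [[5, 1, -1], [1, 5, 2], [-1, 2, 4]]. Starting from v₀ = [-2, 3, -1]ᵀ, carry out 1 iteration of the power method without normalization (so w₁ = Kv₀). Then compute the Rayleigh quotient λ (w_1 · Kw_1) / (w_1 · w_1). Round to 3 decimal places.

w1 = Kv₀ = (-6, 11, 4)
Kw1 = (-23, 57, 44)
w1·Kw1 = (-6)·(-23) + 11·57 + 4·44 = 941; w1·w1 = (-6)·(-6) + 11·11 + 4·4 = 173
λ ≈ 941/173 = 5.439

λ ≈ 5.439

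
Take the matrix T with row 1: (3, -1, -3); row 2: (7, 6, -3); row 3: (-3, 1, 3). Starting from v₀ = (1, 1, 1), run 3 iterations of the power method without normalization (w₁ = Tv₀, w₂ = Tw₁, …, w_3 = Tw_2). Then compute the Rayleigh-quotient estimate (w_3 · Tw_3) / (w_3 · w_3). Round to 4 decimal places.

λ ≈ 3.3724

w1 = Tv₀ = (3·1 + (-1)·1 + (-3)·1; 7·1 + 6·1 + (-3)·1; (-3)·1 + 1·1 + 3·1) = (-1, 10, 1)
w2 = Tw1 = (3·(-1) + (-1)·10 + (-3)·1; 7·(-1) + 6·10 + (-3)·1; (-3)·(-1) + 1·10 + 3·1) = (-16, 50, 16)
w3 = Tw2 = (-146, 140, 146)
Tw3 = (-1016, -620, 1016)
w3·Tw3 = (-146)·(-1016) + 140·(-620) + 146·1016 = 209872; w3·w3 = (-146)·(-146) + 140·140 + 146·146 = 62232
λ ≈ 209872/62232 = 3.3724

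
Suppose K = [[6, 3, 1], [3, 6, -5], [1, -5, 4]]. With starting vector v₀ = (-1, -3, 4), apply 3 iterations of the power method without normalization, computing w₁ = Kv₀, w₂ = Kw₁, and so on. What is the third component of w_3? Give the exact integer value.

3242

w1 = Kv₀ = (6·(-1) + 3·(-3) + 1·4; 3·(-1) + 6·(-3) + (-5)·4; 1·(-1) + (-5)·(-3) + 4·4) = (-11, -41, 30)
w2 = Kw1 = (6·(-11) + 3·(-41) + 1·30; 3·(-11) + 6·(-41) + (-5)·30; 1·(-11) + (-5)·(-41) + 4·30) = (-159, -429, 314)
w3 = Kw2 = (-1927, -4621, 3242)
The requested component of w3 is 3242.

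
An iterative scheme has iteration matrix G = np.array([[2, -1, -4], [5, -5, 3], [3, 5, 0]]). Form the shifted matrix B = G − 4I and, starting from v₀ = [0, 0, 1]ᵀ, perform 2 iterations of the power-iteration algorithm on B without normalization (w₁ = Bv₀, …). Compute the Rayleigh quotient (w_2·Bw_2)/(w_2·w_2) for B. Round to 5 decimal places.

B = G − 4I has rows (-2, -1, -4); (5, -9, 3); (3, 5, -4)
w1 = Bv₀ = (-4, 3, -4)
w2 = Bw1 = (21, -59, 19)
Bw2 = (-59, 693, -308)
w2·Bw2 = -47978; w2·w2 = 4283; μ ≈ -47978/4283 = -11.20196

-11.20196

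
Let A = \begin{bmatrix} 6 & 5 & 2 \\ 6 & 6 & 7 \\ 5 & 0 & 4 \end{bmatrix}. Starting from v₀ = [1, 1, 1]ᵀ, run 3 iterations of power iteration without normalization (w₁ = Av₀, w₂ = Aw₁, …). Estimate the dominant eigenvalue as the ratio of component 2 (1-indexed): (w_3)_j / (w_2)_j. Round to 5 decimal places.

13.26667

w1 = Av₀ = (6·1 + 5·1 + 2·1; 6·1 + 6·1 + 7·1; 5·1 + 0·1 + 4·1) = (13, 19, 9)
w2 = Aw1 = (6·13 + 5·19 + 2·9; 6·13 + 6·19 + 7·9; 5·13 + 0·19 + 4·9) = (191, 255, 101)
w3 = Aw2 = (2623, 3383, 1359)
Ratio at component: 3383 / 255 = 13.26667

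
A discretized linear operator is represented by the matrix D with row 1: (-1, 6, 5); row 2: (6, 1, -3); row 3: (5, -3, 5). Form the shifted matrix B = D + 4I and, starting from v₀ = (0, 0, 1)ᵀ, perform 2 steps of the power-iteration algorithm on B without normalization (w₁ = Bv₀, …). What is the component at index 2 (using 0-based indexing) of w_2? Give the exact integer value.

115

B = D + 4I has rows (3, 6, 5); (6, 5, -3); (5, -3, 9)
w1 = Bv₀ = (5, -3, 9)
w2 = Bw1 = (42, -12, 115)
Requested component of w2: 115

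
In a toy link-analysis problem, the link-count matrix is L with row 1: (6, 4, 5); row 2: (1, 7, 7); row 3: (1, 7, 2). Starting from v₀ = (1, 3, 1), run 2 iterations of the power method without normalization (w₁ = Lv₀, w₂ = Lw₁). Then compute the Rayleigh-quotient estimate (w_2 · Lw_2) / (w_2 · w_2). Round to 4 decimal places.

13.3421

w1 = Lv₀ = (23, 29, 24)
w2 = Lw1 = (374, 394, 274)
Lw2 = (5190, 5050, 3680)
w2·Lw2 = 374·5190 + 394·5050 + 274·3680 = 4939080; w2·w2 = 374·374 + 394·394 + 274·274 = 370188
λ ≈ 4939080/370188 = 13.3421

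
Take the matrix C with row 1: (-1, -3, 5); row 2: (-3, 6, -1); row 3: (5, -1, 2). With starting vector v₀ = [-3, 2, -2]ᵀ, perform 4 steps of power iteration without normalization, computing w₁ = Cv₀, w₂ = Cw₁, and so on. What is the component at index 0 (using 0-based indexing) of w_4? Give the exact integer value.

w1 = Cv₀ = (-13, 23, -21)
w2 = Cw1 = (-161, 198, -130)
w3 = Cw2 = (-1083, 1801, -1263)
w4 = Cw3 = (-10635, 15318, -9742)
The requested component of w4 is -10635.

-10635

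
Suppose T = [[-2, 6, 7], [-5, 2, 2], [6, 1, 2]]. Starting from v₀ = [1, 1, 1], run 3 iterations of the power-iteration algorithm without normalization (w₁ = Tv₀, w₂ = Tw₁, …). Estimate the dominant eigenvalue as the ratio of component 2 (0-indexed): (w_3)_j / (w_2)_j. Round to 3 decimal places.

w1 = Tv₀ = ((-2)·1 + 6·1 + 7·1; (-5)·1 + 2·1 + 2·1; 6·1 + 1·1 + 2·1) = (11, -1, 9)
w2 = Tw1 = ((-2)·11 + 6·(-1) + 7·9; (-5)·11 + 2·(-1) + 2·9; 6·11 + 1·(-1) + 2·9) = (35, -39, 83)
w3 = Tw2 = (277, -87, 337)
Ratio at component: 337 / 83 = 4.060

4.060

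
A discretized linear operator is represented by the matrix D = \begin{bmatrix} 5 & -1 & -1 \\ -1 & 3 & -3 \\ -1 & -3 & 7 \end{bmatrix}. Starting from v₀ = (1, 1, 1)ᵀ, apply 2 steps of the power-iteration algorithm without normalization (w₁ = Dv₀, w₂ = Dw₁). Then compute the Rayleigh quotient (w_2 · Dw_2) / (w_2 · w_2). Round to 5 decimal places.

w1 = Dv₀ = (3, -1, 3)
w2 = Dw1 = (13, -15, 21)
Dw2 = (59, -121, 179)
w2·Dw2 = 13·59 + (-15)·(-121) + 21·179 = 6341; w2·w2 = 13·13 + (-15)·(-15) + 21·21 = 835
λ ≈ 6341/835 = 7.59401

7.59401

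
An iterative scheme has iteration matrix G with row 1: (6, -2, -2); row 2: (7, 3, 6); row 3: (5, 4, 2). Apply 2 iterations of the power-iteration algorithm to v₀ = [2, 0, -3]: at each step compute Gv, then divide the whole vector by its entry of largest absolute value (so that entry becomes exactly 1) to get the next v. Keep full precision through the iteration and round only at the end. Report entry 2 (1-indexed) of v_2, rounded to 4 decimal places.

Gv0 = (18.00000, -4.00000, 4.00000); divide by 18.00000 → v1 = (1.00000, -0.22222, 0.22222)
Gv1 = (6.00000, 7.66667, 4.55556); divide by 7.66667 → v2 = (0.78261, 1.00000, 0.59420)
Requested entry of v2: 138/138 = 1.0000

1.0000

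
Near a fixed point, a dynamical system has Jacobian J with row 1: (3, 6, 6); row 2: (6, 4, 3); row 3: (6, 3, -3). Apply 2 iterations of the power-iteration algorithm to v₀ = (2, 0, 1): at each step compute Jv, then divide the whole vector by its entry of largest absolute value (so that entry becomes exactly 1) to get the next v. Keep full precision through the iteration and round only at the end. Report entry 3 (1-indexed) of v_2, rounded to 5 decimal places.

Jv0 = (12.000000, 15.000000, 9.000000); divide by 15.000000 → v1 = (0.800000, 1.000000, 0.600000)
Jv1 = (12.000000, 10.600000, 6.000000); divide by 12.000000 → v2 = (1.000000, 0.883333, 0.500000)
Requested entry of v2: 90/180 = 0.50000

0.50000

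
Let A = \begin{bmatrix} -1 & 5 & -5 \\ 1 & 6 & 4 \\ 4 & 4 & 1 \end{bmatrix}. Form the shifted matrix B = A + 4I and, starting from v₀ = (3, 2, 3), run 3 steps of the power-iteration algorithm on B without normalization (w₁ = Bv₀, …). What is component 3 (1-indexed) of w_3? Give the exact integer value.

B = A + 4I has rows (3, 5, -5); (1, 10, 4); (4, 4, 5)
w1 = Bv₀ = (3·3 + 5·2 + (-5)·3; 1·3 + 10·2 + 4·3; 4·3 + 4·2 + 5·3) = (4, 35, 35)
w2 = Bw1 = (3·4 + 5·35 + (-5)·35; 1·4 + 10·35 + 4·35; 4·4 + 4·35 + 5·35) = (12, 494, 331)
w3 = Bw2 = (851, 6276, 3679)
Requested component of w3: 3679

3679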